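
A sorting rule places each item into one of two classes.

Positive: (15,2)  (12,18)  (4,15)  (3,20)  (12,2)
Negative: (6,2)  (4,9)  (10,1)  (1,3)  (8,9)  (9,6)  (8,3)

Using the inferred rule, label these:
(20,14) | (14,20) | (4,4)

Rule: max ≥ 12. This holds for each 'Positive' example and fails for each 'Negative' one.
Positive: (20,14), since max 20. Positive: (14,20), since max 20. Negative: (4,4), since max 4.

Positive, Positive, Negative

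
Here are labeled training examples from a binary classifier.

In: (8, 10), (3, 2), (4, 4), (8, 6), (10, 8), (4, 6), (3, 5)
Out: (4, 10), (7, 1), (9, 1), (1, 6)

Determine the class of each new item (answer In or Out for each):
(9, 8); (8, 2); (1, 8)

The classifier is using: |first − second| ≤ 2.

In, Out, Out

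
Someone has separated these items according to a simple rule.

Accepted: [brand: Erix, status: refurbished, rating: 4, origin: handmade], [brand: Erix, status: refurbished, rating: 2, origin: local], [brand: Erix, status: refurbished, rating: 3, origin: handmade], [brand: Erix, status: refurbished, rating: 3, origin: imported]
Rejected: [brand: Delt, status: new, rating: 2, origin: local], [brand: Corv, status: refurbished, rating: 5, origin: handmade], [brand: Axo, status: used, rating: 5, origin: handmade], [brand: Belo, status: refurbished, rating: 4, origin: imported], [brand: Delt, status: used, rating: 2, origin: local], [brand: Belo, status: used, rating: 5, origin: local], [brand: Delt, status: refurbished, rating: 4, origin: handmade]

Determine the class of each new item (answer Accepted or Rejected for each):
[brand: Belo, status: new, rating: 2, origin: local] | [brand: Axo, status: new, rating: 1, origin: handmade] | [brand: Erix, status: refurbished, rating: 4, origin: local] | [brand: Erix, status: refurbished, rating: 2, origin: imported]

Rejected, Rejected, Accepted, Accepted

Looking at the examples, the only property every 'Accepted' case has and every 'Rejected' case lacks is: brand is Erix.
[brand: Belo, status: new, rating: 2, origin: local]: Rejected (brand is Belo).
[brand: Axo, status: new, rating: 1, origin: handmade]: Rejected (brand is Axo).
[brand: Erix, status: refurbished, rating: 4, origin: local]: Accepted (brand is Erix).
[brand: Erix, status: refurbished, rating: 2, origin: imported]: Accepted (brand is Erix).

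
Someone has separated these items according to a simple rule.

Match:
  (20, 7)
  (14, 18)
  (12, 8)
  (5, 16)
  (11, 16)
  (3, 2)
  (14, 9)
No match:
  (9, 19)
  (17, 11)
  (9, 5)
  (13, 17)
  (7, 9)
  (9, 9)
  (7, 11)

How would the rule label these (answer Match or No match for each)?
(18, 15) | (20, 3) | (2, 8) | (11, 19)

Match, Match, Match, No match

The pattern is that an item is 'Match' exactly when: product is even.
Match: (18, 15), since 18·15 = 270. Match: (20, 3), since 20·3 = 60. Match: (2, 8), since 2·8 = 16. No match: (11, 19), since 11·19 = 209.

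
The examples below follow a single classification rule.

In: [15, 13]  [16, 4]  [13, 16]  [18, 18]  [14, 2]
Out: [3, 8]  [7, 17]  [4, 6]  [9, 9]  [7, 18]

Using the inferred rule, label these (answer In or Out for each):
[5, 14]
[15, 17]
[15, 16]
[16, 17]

Out, In, In, In

The simplest hypothesis consistent with all the labels is: first ≥ 13.
Out: [5, 14], since first 5. In: [15, 17], since first 15. In: [15, 16], since first 15. In: [16, 17], since first 16.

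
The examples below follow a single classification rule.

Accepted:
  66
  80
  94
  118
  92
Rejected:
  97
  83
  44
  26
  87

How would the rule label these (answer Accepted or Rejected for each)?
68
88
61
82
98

Accepted, Accepted, Rejected, Accepted, Accepted

The rule appears to be: even AND at least 66.
Accepted: 68, since 68 is even, 68 ≥ 66. Accepted: 88, since 88 is even, 88 ≥ 66. Rejected: 61, since 61 is odd, 61 < 66. Accepted: 82, since 82 is even, 82 ≥ 66. Accepted: 98, since 98 is even, 98 ≥ 66.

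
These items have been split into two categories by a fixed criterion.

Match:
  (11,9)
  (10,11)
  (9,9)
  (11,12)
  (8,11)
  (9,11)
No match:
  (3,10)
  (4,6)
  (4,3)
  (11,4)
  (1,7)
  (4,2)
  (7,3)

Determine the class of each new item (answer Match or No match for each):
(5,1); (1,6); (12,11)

Every 'Match' example satisfies: sum ≥ 18. None of the 'No match' examples do.
(5,1): 5+1 = 6 — fails this test, so No match.
(1,6): 1+6 = 7 — fails this test, so No match.
(12,11): 12+11 = 23 — has this property, so Match.

No match, No match, Match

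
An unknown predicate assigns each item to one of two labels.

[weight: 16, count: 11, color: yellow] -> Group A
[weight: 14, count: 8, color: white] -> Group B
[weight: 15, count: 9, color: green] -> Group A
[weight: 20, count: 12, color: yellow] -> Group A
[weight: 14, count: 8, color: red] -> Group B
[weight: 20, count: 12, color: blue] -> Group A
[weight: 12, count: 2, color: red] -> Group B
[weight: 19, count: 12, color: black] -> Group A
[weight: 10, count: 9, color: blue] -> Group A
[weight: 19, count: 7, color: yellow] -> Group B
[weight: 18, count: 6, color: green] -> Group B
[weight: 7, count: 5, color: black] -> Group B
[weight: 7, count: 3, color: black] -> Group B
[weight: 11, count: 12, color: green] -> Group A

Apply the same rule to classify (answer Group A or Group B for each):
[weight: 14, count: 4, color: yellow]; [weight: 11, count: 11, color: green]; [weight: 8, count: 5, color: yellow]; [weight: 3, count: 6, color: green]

The classifier is using: count ≥ 9.
[weight: 14, count: 4, color: yellow]: Group B (count = 4). [weight: 11, count: 11, color: green]: Group A (count = 11). [weight: 8, count: 5, color: yellow]: Group B (count = 5). [weight: 3, count: 6, color: green]: Group B (count = 6).

Group B, Group A, Group B, Group B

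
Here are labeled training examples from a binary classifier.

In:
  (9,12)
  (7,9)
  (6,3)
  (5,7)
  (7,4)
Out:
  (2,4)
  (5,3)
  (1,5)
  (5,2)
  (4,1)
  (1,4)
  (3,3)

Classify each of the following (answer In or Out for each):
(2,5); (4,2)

Out, Out

The distinguishing property — sum ≥ 9 — holds for all the 'In' cases and none of the 'Out' cases.
(2,5) — 2+5 = 7, hence Out. (4,2) — 4+2 = 6, hence Out.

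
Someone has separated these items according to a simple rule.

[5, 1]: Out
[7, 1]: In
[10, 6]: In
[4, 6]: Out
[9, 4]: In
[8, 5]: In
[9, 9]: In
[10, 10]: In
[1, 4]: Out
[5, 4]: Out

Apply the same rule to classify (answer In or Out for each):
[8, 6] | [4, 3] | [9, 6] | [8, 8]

The classifier is using: first ≥ 6.
[8, 6] → first 8 → In. [4, 3] → first 4 → Out. [9, 6] → first 9 → In. [8, 8] → first 8 → In.

In, Out, In, In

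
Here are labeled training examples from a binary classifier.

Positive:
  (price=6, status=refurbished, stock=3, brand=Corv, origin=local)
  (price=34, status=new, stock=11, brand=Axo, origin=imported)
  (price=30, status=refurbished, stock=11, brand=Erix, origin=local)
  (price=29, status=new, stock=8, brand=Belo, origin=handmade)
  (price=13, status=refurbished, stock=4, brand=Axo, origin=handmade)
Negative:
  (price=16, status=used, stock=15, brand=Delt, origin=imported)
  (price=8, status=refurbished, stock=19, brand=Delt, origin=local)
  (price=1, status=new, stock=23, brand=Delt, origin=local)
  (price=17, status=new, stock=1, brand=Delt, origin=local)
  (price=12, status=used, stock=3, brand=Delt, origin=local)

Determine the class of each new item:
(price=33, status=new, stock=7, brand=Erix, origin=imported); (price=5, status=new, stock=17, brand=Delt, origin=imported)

Comparing the two groups points to one rule — brand is not Delt.

Positive, Negative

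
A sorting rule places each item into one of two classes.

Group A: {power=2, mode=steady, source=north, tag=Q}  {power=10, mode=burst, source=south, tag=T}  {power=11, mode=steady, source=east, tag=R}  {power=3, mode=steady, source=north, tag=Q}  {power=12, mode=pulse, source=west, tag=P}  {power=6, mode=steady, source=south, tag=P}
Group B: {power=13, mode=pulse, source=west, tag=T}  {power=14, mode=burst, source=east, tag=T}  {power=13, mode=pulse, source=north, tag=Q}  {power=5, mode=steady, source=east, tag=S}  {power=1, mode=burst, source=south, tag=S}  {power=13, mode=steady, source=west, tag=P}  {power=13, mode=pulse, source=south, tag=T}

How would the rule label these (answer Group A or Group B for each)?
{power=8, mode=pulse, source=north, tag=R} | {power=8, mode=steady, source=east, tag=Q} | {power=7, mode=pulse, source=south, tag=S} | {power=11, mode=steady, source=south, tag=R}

The classifier is using: tag is not S AND power ≤ 12.
{power=8, mode=pulse, source=north, tag=R}: Group A (tag is R, power = 8).
{power=8, mode=steady, source=east, tag=Q}: Group A (tag is Q, power = 8).
{power=7, mode=pulse, source=south, tag=S}: Group B (tag is S, power = 7).
{power=11, mode=steady, source=south, tag=R}: Group A (tag is R, power = 11).

Group A, Group A, Group B, Group A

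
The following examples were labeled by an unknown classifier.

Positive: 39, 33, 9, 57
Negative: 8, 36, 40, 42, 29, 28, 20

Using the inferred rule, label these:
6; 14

Negative, Negative

Checking candidate rules against both groups, what survives is: ≡ 3 (mod 6).
Negative: 6, since 6 mod 6 = 0.
Negative: 14, since 14 mod 6 = 2.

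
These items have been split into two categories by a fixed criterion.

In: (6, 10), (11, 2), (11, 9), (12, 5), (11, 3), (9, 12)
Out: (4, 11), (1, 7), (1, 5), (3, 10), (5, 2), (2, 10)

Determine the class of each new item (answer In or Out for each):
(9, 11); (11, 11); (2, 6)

In, In, Out

The rule appears to be: first ≥ 6.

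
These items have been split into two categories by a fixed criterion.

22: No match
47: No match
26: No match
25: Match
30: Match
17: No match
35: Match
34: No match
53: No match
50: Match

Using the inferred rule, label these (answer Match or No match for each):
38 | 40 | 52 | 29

No match, Match, No match, No match

Comparing the two groups points to one rule — multiple of 5.
38 — 38 = 5·7 + 3, hence No match.
40 — 40 = 5·8, hence Match.
52 — 52 = 5·10 + 2, hence No match.
29 — 29 = 5·5 + 4, hence No match.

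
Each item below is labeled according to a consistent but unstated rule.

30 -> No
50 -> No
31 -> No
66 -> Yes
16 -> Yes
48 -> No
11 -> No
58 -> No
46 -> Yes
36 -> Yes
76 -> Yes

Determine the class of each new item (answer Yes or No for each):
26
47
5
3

Yes, No, No, No

Checking candidate rules against both groups, what survives is: ends in digit 6.
26 → last digit 6 → Yes.
47 → last digit 7 → No.
5 → last digit 5 → No.
3 → last digit 3 → No.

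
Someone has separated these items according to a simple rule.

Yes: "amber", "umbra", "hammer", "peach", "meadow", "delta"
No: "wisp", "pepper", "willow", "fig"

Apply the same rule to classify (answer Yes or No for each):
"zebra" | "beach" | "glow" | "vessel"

Yes, Yes, No, No

All 'Yes' examples share one property — contains 'a' — and every 'No' example lacks it.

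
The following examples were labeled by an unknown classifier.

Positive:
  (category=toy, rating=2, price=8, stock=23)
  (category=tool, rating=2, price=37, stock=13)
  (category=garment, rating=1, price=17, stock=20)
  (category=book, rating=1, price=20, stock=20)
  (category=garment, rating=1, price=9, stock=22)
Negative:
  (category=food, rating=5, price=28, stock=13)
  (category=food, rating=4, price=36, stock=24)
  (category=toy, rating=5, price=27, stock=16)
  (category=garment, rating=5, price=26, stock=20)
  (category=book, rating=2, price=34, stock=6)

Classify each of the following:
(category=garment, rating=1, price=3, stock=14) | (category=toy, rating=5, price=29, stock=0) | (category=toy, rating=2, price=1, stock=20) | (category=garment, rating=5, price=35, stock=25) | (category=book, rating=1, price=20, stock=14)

Positive, Negative, Positive, Negative, Positive

The rule appears to be: rating ≤ 2 AND stock ≥ 13.
(category=garment, rating=1, price=3, stock=14) — rating = 1, stock = 14, hence Positive. (category=toy, rating=5, price=29, stock=0) — rating = 5, stock = 0, hence Negative. (category=toy, rating=2, price=1, stock=20) — rating = 2, stock = 20, hence Positive. (category=garment, rating=5, price=35, stock=25) — rating = 5, stock = 25, hence Negative. (category=book, rating=1, price=20, stock=14) — rating = 1, stock = 14, hence Positive.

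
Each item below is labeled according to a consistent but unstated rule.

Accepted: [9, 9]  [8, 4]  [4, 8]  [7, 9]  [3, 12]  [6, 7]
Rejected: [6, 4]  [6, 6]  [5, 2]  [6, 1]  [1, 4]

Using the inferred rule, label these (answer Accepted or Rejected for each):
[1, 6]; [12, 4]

Rejected, Accepted

All 'Accepted' examples share one property — max ≥ 7 — and every 'Rejected' example lacks it.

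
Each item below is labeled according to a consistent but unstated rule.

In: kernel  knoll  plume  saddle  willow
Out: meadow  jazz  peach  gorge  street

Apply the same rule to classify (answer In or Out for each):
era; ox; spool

Out, Out, In

The common property of the 'In' items is: contains 'l'. No 'Out' item has it.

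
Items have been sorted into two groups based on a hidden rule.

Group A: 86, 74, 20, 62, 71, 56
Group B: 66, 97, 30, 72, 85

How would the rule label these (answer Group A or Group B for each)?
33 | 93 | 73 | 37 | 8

Group B, Group B, Group B, Group B, Group A

Every 'Group A' example satisfies: ≡ 2 (mod 3). None of the 'Group B' examples do.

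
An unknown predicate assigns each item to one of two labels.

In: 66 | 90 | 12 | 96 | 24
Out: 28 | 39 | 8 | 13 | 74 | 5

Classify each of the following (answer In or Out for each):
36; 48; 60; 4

In, In, In, Out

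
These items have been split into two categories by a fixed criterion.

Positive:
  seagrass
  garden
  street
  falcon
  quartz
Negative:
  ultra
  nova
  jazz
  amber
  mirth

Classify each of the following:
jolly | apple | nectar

Negative, Negative, Positive

Every 'Positive' example satisfies: length ≥ 6. None of the 'Negative' examples do.
jolly: Negative (length 5). apple: Negative (length 5). nectar: Positive (length 6).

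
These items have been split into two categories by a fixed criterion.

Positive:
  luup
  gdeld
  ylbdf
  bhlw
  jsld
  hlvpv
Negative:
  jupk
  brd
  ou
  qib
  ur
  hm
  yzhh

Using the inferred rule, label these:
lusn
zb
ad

Every 'Positive' example satisfies: contains 'l'. None of the 'Negative' examples do.
lusn — has 'l', hence Positive. zb — no 'l', hence Negative. ad — no 'l', hence Negative.

Positive, Negative, Negative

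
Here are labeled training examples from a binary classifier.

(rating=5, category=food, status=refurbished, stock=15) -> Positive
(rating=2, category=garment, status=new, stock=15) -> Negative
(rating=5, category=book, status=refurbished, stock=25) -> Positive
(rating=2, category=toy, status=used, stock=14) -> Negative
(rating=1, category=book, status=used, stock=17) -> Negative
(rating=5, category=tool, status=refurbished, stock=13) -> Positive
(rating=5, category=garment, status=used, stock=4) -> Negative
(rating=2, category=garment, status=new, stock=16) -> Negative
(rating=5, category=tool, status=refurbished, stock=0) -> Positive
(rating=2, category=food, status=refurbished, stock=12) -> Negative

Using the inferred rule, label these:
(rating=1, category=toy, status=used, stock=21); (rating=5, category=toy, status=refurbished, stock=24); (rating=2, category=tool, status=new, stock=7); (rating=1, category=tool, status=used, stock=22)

Negative, Positive, Negative, Negative

One predicate separates the groups cleanly: status is refurbished AND rating = 5.
(rating=1, category=toy, status=used, stock=21): Negative (status is used, rating = 1).
(rating=5, category=toy, status=refurbished, stock=24): Positive (status is refurbished, rating = 5).
(rating=2, category=tool, status=new, stock=7): Negative (status is new, rating = 2).
(rating=1, category=tool, status=used, stock=22): Negative (status is used, rating = 1).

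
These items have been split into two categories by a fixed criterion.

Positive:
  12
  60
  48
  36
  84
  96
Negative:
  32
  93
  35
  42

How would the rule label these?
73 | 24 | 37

Looking at the examples, the only property every 'Positive' case has and every 'Negative' case lacks is: multiple of 12.
73 → 73 = 12·6 + 1 → Negative.
24 → 24 = 12·2 → Positive.
37 → 37 = 12·3 + 1 → Negative.

Negative, Positive, Negative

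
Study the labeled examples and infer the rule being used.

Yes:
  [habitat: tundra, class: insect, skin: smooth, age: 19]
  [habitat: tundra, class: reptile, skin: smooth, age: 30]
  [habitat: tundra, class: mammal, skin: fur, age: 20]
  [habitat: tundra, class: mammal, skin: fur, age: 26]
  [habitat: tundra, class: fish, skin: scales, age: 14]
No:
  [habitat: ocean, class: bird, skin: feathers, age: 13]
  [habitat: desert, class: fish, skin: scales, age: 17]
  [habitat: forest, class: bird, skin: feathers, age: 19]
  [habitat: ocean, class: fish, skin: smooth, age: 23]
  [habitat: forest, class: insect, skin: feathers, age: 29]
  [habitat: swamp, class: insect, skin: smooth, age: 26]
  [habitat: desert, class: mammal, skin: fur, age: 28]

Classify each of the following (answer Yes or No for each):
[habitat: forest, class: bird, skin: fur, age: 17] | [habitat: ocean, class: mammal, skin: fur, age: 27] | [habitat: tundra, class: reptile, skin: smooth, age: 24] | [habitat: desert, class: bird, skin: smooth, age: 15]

No, No, Yes, No

The rule appears to be: habitat is tundra.
[habitat: forest, class: bird, skin: fur, age: 17]: No (habitat is forest).
[habitat: ocean, class: mammal, skin: fur, age: 27]: No (habitat is ocean).
[habitat: tundra, class: reptile, skin: smooth, age: 24]: Yes (habitat is tundra).
[habitat: desert, class: bird, skin: smooth, age: 15]: No (habitat is desert).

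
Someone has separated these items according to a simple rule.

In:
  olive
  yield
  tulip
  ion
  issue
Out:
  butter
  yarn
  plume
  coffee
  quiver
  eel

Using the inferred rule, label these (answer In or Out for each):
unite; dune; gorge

The common property of the 'In' items is: odd length AND contains 'i'. No 'Out' item has it.

In, Out, Out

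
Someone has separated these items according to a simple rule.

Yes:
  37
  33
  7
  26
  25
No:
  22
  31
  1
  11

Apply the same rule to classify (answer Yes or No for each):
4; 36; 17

The classifier is using: digit sum ≥ 5.
4 → digit sum 4 → No. 36 → digit sum 3+6 = 9 → Yes. 17 → digit sum 1+7 = 8 → Yes.

No, Yes, Yes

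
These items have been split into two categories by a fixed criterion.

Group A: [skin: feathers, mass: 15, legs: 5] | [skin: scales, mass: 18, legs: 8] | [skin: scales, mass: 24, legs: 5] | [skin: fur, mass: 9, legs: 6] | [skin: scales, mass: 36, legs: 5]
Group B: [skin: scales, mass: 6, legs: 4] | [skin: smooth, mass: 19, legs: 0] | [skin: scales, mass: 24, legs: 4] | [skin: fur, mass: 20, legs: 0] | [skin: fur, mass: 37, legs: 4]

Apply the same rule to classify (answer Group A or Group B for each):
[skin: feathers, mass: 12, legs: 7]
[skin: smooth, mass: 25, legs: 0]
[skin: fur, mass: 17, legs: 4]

Group A, Group B, Group B

Every 'Group A' example satisfies: legs ≥ 5. None of the 'Group B' examples do.
[skin: feathers, mass: 12, legs: 7]: Group A (legs = 7). [skin: smooth, mass: 25, legs: 0]: Group B (legs = 0). [skin: fur, mass: 17, legs: 4]: Group B (legs = 4).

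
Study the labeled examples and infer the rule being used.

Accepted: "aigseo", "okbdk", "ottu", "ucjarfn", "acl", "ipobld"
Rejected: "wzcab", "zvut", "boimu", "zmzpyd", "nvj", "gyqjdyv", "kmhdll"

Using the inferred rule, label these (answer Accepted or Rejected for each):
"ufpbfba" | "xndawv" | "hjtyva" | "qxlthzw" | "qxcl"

The simplest hypothesis consistent with all the labels is: starts with a vowel.

Accepted, Rejected, Rejected, Rejected, Rejected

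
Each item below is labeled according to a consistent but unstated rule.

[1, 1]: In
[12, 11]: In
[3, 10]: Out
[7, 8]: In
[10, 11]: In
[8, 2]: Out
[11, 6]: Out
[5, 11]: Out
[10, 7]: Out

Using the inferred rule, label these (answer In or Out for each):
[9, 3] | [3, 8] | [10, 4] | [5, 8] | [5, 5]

Out, Out, Out, Out, In

Rule: |first − second| ≤ 1. This holds for each 'In' example and fails for each 'Out' one.
[9, 3]: |9−3| = 6, lacks this property → Out. [3, 8]: |3−8| = 5, lacks this property → Out. [10, 4]: |10−4| = 6, lacks this property → Out. [5, 8]: |5−8| = 3, lacks this property → Out. [5, 5]: |5−5| = 0, fits → In.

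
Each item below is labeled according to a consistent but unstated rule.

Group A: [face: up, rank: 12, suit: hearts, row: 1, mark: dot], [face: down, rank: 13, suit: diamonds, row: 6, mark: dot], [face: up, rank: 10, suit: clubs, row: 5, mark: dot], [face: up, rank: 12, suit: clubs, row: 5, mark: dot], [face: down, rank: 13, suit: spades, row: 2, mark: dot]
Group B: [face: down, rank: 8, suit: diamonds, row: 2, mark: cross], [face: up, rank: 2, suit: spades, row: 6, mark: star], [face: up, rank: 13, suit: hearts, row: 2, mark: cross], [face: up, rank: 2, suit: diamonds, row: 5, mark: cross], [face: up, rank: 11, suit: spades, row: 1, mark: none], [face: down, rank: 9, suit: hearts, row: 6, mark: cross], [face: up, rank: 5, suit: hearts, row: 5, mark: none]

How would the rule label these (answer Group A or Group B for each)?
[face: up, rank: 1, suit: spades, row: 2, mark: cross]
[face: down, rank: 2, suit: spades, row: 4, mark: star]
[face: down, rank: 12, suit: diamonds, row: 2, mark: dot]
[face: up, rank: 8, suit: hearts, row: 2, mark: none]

Group B, Group B, Group A, Group B

One predicate separates the groups cleanly: mark is dot.
[face: up, rank: 1, suit: spades, row: 2, mark: cross] — mark is cross, hence Group B. [face: down, rank: 2, suit: spades, row: 4, mark: star] — mark is star, hence Group B. [face: down, rank: 12, suit: diamonds, row: 2, mark: dot] — mark is dot, hence Group A. [face: up, rank: 8, suit: hearts, row: 2, mark: none] — mark is none, hence Group B.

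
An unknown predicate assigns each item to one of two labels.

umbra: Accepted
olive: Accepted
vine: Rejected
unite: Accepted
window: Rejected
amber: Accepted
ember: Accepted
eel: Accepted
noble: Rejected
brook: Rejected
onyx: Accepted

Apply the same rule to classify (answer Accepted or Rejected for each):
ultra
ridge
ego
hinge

The common property of the 'Accepted' items is: starts with a vowel. No 'Rejected' item has it.
ultra: starts with 'u', checks out → Accepted. ridge: starts with 'r', fails the rule → Rejected. ego: starts with 'e', checks out → Accepted. hinge: starts with 'h', fails the rule → Rejected.

Accepted, Rejected, Accepted, Rejected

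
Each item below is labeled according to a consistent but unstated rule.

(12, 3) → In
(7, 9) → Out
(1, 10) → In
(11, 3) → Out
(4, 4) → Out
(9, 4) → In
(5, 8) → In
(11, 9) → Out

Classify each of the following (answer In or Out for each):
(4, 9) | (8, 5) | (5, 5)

'In' ⟺ sum is odd.

In, In, Out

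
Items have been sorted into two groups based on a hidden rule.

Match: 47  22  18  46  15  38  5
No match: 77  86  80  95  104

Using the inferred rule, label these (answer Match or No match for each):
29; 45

Match, Match

The simplest hypothesis consistent with all the labels is: at most 47.
29 → 29 ≤ 47 → Match. 45 → 45 ≤ 47 → Match.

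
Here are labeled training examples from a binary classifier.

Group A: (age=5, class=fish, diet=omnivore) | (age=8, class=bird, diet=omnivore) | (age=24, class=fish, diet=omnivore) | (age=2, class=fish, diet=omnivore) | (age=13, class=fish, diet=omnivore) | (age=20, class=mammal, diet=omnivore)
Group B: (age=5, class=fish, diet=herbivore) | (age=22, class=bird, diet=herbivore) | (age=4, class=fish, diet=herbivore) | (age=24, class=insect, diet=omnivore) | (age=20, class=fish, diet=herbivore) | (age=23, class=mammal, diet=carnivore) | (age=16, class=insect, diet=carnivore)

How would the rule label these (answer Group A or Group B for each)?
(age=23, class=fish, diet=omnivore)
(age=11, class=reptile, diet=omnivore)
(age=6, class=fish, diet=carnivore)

The rule appears to be: diet is omnivore AND class is not insect.
(age=23, class=fish, diet=omnivore): Group A (diet is omnivore, class is fish). (age=11, class=reptile, diet=omnivore): Group A (diet is omnivore, class is reptile). (age=6, class=fish, diet=carnivore): Group B (diet is carnivore, class is fish).

Group A, Group A, Group B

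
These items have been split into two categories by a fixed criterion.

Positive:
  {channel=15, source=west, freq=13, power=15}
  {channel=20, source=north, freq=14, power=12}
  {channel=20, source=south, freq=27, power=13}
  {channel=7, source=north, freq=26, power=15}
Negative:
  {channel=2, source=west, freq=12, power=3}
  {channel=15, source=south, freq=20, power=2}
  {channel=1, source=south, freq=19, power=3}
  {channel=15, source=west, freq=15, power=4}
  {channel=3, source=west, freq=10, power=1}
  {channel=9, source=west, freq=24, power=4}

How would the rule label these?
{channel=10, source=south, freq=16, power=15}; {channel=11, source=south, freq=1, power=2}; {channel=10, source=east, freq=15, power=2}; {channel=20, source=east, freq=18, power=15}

Positive, Negative, Negative, Positive

The classifier is using: power ≥ 12.
{channel=10, source=south, freq=16, power=15}: power = 15, qualifies → Positive.
{channel=11, source=south, freq=1, power=2}: power = 2, fails the rule → Negative.
{channel=10, source=east, freq=15, power=2}: power = 2, fails the rule → Negative.
{channel=20, source=east, freq=18, power=15}: power = 15, qualifies → Positive.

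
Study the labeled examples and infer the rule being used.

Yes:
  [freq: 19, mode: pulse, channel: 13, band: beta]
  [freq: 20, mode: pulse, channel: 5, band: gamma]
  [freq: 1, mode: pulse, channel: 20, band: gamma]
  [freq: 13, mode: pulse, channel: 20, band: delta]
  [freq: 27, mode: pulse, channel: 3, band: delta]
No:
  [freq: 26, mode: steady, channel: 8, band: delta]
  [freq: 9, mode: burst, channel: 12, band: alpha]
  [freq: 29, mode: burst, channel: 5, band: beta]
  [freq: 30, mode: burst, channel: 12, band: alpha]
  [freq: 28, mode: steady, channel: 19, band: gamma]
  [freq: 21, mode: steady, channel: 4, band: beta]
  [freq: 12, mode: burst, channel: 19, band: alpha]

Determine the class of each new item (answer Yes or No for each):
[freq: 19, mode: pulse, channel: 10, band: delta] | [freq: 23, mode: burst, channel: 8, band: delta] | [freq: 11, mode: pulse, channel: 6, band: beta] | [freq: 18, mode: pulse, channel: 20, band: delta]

The rule appears to be: mode is pulse.

Yes, No, Yes, Yes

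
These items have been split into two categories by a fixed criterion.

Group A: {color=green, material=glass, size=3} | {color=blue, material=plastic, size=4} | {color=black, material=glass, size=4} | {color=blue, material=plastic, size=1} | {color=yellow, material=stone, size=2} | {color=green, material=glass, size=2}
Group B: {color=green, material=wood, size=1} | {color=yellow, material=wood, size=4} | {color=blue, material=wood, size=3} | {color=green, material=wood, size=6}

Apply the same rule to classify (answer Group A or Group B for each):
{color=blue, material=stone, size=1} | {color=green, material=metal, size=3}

Group A, Group A

The simplest hypothesis consistent with all the labels is: material is not wood.
{color=blue, material=stone, size=1}: Group A (material is stone).
{color=green, material=metal, size=3}: Group A (material is metal).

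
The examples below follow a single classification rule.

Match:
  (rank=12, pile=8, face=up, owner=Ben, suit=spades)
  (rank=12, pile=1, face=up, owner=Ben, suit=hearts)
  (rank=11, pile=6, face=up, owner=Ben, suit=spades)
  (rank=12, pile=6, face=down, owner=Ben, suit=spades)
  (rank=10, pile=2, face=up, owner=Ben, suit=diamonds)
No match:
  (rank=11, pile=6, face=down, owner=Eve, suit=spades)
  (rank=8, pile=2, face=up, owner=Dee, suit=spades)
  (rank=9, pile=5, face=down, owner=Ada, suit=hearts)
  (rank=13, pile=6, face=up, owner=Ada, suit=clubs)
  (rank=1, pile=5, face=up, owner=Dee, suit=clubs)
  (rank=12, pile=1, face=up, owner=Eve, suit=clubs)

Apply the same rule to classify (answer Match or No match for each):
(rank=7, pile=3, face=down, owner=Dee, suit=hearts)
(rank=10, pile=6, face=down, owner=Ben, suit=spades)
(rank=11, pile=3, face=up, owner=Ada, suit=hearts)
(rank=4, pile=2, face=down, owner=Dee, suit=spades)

No match, Match, No match, No match

The common property of the 'Match' items is: owner is Ben. No 'No match' item has it.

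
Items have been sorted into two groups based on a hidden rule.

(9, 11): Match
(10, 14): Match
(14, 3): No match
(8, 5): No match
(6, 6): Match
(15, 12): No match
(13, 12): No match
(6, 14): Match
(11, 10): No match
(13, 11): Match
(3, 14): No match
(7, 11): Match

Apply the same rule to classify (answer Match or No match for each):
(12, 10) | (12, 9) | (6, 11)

Looking at the examples, the only property every 'Match' case has and every 'No match' case lacks is: sum is even.

Match, No match, No match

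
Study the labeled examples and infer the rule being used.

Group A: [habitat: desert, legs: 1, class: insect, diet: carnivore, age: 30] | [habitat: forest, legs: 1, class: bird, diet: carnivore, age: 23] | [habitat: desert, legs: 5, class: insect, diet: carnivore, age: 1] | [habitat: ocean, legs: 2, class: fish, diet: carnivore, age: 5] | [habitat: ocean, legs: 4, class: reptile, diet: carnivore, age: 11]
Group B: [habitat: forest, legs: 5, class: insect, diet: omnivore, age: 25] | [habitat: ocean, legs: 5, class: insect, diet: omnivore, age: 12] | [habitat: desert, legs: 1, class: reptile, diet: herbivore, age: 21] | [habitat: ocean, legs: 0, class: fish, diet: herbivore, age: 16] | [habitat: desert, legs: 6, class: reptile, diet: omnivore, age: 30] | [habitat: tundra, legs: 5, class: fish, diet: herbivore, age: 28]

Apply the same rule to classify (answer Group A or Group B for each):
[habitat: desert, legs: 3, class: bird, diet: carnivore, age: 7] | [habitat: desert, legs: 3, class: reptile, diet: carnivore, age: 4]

The pattern is that an item is 'Group A' exactly when: diet is carnivore.
[habitat: desert, legs: 3, class: bird, diet: carnivore, age: 7] → diet is carnivore → Group A.
[habitat: desert, legs: 3, class: reptile, diet: carnivore, age: 4] → diet is carnivore → Group A.

Group A, Group A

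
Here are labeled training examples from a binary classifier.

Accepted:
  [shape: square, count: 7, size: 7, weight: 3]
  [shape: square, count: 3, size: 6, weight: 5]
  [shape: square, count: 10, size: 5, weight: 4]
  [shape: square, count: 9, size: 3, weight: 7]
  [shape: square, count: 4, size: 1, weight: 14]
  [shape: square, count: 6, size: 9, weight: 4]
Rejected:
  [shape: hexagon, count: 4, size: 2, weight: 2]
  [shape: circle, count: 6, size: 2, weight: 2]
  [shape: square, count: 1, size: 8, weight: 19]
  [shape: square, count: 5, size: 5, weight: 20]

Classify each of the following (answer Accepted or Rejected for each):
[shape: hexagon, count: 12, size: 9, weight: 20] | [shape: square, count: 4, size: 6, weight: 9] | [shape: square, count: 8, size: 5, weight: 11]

One predicate separates the groups cleanly: shape is square AND weight ≤ 14.

Rejected, Accepted, Accepted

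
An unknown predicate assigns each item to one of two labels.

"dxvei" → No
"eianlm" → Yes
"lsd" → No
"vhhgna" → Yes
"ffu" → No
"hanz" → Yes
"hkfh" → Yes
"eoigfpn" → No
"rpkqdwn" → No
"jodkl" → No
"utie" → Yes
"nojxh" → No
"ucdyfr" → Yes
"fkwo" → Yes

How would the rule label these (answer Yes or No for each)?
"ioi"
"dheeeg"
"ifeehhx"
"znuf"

No, Yes, No, Yes

The distinguishing property — even length — holds for all the 'Yes' cases and none of the 'No' cases.
"ioi": length 3 — lacks this property, so No. "dheeeg": length 6 — fits, so Yes. "ifeehhx": length 7 — lacks this property, so No. "znuf": length 4 — fits, so Yes.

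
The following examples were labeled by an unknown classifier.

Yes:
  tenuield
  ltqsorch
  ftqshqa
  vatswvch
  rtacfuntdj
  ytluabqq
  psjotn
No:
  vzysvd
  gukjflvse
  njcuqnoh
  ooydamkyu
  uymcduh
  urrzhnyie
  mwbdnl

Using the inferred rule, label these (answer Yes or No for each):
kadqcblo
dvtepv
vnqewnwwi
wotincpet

The rule appears to be: contains 't'.

No, Yes, No, Yes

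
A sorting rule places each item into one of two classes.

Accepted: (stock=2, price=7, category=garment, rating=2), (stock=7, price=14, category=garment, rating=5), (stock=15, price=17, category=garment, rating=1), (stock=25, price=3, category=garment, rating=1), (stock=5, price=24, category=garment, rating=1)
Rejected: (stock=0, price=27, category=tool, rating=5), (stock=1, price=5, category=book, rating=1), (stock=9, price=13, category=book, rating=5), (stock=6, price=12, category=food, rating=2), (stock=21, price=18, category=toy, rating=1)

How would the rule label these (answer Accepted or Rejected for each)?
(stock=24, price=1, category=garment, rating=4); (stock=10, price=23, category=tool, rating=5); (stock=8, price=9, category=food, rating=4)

Accepted, Rejected, Rejected

The pattern is that an item is 'Accepted' exactly when: category is garment.
(stock=24, price=1, category=garment, rating=4) → category is garment → Accepted. (stock=10, price=23, category=tool, rating=5) → category is tool → Rejected. (stock=8, price=9, category=food, rating=4) → category is food → Rejected.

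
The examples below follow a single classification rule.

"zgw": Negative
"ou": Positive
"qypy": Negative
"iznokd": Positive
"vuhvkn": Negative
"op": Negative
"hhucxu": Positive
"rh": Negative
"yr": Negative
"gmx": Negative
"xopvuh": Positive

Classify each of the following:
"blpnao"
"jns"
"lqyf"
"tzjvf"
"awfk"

Positive, Negative, Negative, Negative, Negative

The classifier is using: has ≥ 2 vowels.
"blpnao": Positive (2 vowels). "jns": Negative (0 vowels). "lqyf": Negative (0 vowels). "tzjvf": Negative (0 vowels). "awfk": Negative (1 vowel).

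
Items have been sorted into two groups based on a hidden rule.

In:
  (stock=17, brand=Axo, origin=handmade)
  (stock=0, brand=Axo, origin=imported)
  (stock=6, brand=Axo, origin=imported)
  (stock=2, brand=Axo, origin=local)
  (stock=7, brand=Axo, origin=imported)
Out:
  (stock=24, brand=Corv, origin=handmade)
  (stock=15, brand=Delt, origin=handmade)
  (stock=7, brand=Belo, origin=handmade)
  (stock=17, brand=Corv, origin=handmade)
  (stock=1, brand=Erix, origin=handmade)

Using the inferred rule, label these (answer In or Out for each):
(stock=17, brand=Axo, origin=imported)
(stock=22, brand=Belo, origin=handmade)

The rule appears to be: brand is Axo.
(stock=17, brand=Axo, origin=imported) → brand is Axo → In. (stock=22, brand=Belo, origin=handmade) → brand is Belo → Out.

In, Out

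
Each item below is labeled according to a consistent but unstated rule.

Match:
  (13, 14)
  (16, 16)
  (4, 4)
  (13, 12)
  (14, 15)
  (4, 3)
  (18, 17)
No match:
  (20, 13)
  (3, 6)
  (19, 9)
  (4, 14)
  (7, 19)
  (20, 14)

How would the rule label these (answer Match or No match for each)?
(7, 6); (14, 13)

The distinguishing property — |first − second| ≤ 1 — holds for all the 'Match' cases and none of the 'No match' cases.

Match, Match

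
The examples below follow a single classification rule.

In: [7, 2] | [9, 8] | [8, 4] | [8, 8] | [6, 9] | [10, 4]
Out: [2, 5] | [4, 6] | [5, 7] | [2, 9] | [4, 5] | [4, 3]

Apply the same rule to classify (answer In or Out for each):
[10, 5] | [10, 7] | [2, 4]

In, In, Out

A rule that fits every label: first ≥ 6 — true of each 'In' example, false of each 'Out' one.
[10, 5]: In (first 10).
[10, 7]: In (first 10).
[2, 4]: Out (first 2).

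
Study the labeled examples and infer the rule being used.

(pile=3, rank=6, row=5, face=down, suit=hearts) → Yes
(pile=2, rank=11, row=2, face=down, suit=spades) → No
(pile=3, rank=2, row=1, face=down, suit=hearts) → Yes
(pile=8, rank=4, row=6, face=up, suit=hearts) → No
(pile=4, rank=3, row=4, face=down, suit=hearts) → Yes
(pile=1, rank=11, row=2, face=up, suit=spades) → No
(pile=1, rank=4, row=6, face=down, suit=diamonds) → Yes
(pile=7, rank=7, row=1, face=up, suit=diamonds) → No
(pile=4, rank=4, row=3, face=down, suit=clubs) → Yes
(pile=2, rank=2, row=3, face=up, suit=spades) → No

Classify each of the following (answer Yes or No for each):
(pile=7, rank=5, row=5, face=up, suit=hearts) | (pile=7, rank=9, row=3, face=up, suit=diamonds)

The common property of the 'Yes' items is: face is down AND rank ≤ 6. No 'No' item has it.
No: (pile=7, rank=5, row=5, face=up, suit=hearts), since face is up, rank = 5.
No: (pile=7, rank=9, row=3, face=up, suit=diamonds), since face is up, rank = 9.

No, No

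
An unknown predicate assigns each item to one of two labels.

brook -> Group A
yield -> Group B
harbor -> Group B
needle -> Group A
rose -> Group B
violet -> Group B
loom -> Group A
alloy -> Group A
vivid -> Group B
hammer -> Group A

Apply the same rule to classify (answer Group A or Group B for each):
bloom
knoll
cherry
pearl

Group A, Group A, Group A, Group B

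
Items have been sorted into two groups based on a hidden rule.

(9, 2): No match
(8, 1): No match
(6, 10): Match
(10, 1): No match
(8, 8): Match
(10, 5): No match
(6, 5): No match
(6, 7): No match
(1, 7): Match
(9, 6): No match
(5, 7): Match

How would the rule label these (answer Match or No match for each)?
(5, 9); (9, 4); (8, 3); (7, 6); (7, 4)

The classifier is using: sum is even.
(5, 9) → 5+9 = 14 → Match.
(9, 4) → 9+4 = 13 → No match.
(8, 3) → 8+3 = 11 → No match.
(7, 6) → 7+6 = 13 → No match.
(7, 4) → 7+4 = 11 → No match.

Match, No match, No match, No match, No match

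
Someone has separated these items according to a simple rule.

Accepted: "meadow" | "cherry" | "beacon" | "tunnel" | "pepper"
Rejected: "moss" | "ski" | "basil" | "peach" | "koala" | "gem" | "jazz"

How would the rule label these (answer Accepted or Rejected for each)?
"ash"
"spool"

Rejected, Rejected

'Accepted' ⟺ length 6.
"ash": length 3, doesn't match → Rejected. "spool": length 5, doesn't match → Rejected.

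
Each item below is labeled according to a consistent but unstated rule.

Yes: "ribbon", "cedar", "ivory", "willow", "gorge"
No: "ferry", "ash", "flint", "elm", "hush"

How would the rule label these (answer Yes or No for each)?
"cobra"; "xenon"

Yes, Yes

The pattern is that an item is 'Yes' exactly when: has ≥ 2 vowels.
Yes: "cobra", since 2 vowels.
Yes: "xenon", since 2 vowels.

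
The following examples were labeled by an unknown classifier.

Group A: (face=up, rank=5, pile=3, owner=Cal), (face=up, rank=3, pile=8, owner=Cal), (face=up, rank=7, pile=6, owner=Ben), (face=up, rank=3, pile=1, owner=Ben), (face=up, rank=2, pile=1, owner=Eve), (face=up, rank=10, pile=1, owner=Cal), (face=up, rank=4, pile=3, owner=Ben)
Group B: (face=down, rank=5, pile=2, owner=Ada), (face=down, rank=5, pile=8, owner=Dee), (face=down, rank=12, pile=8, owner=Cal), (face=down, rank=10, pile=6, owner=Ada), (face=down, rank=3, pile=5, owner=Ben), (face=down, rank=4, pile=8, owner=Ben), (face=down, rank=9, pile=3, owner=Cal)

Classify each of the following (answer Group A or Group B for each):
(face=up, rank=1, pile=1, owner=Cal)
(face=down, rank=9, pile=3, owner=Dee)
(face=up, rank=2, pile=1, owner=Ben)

The common property of the 'Group A' items is: face is up. No 'Group B' item has it.
(face=up, rank=1, pile=1, owner=Cal): face is up, meets the rule → Group A. (face=down, rank=9, pile=3, owner=Dee): face is down, fails the rule → Group B. (face=up, rank=2, pile=1, owner=Ben): face is up, meets the rule → Group A.

Group A, Group B, Group A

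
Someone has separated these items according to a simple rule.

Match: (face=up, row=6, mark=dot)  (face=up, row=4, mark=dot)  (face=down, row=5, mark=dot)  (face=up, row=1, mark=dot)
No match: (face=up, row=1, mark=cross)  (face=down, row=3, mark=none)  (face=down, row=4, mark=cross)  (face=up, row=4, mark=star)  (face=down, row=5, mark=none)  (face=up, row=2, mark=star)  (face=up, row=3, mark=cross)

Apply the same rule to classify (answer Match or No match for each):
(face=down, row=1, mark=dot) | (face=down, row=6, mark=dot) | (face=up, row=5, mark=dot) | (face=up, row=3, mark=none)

Match, Match, Match, No match

Comparing the two groups points to one rule — mark is dot.
(face=down, row=1, mark=dot) — mark is dot, hence Match. (face=down, row=6, mark=dot) — mark is dot, hence Match. (face=up, row=5, mark=dot) — mark is dot, hence Match. (face=up, row=3, mark=none) — mark is none, hence No match.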